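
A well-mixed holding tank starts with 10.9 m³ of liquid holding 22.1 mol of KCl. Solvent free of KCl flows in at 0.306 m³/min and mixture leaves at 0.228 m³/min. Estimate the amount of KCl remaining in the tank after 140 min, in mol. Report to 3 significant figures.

2.91 mol

Let m(t) be the amount of KCl. Volume: V(t) = V₀ + (Q_in − Q_out) t = 10.9 + 0.078000 t; V(140) = 21.820 m³.
No KCl enters, so dm/dt = −Q_out · (m/V).
dm/m = −Q_out dt/(V₀ + 0.078000 t); integrating gives ln(m/m₀) = −(Q_out/(Q_in−Q_out)) ln(V/V₀).
m = m₀ (V₀/V)^(Q_out/(Q_in−Q_out)) = 22.1 × (10.9/21.820)^(2.9231) = 2.9060 mol.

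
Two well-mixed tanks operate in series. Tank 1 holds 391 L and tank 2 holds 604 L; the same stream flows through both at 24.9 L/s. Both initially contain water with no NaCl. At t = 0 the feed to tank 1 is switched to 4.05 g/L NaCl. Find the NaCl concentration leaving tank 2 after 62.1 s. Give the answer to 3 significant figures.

Species balance on tank i: dCᵢ/dt = (Cᵢ₋₁ − Cᵢ)/τᵢ with τᵢ = Vᵢ/Q.
τ₁ = 391/24.9 = 15.703 s; τ₂ = 604/24.9 = 24.257 s.
Solving the cascade with C₁(0)=C₂(0)=0 gives C₂(t) = C_in[1 − (τ₁ e^(−t/τ₁) − τ₂ e^(−t/τ₂))/(τ₁ − τ₂)].
At t = 62.1: e^(−t/τ₁) = 0.019164, e^(−t/τ₂) = 0.077298.
C₂ = 4.05·[1 − (15.703·0.019164 − 24.257·0.077298)/(-8.5542)] = 4.05·0.81599 = 3.3047 g/L.

3.30 g/L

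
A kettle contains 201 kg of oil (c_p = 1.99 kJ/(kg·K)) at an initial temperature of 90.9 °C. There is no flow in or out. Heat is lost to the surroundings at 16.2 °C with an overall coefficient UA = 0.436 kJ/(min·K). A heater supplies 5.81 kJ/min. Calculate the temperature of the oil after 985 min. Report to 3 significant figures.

50.5 °C

M c_p dT/dt = −UA(T − T_amb) + Q̇.
dT/dt = (T_ss − T)/τ with T_ss = T_amb + Q̇/UA = 16.2 + 5.81/0.436 = 29.526 °C, τ = M c_p/UA = 201·1.99/0.436 = 917.41 min.
Solution: T(t) = T_ss + (T₀ − T_ss) e^(−t/τ).
T(985) = 29.526 + (61.374)·0.34175 = 50.500 °C.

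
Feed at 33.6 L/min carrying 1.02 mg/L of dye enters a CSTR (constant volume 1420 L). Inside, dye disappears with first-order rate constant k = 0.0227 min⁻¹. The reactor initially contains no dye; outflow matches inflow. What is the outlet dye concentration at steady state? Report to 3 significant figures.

0.521 mg/L

Species balance: V dC/dt = Q C_in − Q C − k V C.
Steady state (dC/dt = 0): C_ss = Q C_in/(Q + kV) = C_in/(1 + kV/Q).
C_ss = 33.6·1.02/(33.6 + 0.0227·1420) = 34.272/65.834 = 0.52058 mg/L.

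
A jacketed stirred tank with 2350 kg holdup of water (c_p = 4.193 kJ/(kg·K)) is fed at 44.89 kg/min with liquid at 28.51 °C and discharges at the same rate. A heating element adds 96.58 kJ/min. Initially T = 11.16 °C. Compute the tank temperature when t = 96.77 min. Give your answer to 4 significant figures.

26.21 °C

M c_p dT/dt = ṁ c_p (T_in − T) + Q̇.
τ = M/ṁ = 52.3502 min; T_ss = T_in + Q̇/(ṁ c_p) = 28.51 + 96.58/(44.89·4.193) = 29.0231 °C.
T approaches T_ss exponentially: T(t) = T_ss + (T₀ − T_ss) e^(−t/τ).
T(96.77) = 29.0231 + (-17.8631)·e^(−96.77/52.3502) = 29.0231 + (-17.8631)·0.157471 = 26.2102 °C.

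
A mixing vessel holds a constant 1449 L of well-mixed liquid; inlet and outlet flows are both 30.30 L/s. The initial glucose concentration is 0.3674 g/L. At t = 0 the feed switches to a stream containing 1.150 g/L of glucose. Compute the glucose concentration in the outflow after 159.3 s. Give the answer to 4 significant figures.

1.122 g/L

Species balance on the tank: V dC/dt = Q(C_in − C).
So dC/dt = (C_in − C)/τ with τ = V/Q = 1449/30.30 = 47.8218 s.
C approaches C_in exponentially: C(t) = C_in + (C₀ − C_in) e^(−t/τ).
C(159.3) = 1.150 + (0.3674 − 1.150)·e^(−159.3/47.8218) = 1.150 + (-0.782600)·0.0357531 = 1.12202 g/L.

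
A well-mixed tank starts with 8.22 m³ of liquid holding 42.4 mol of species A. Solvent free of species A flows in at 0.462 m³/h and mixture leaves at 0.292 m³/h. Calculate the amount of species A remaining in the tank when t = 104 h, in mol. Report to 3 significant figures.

5.91 mol

Total volume: dV/dt = Q_in − Q_out = 0.17000 m³/h, so V(t) = 8.22 + 0.17000 t and V(104) = 25.900 m³.
Species balance (pure solvent in): dm/dt = −Q_out · m/V(t).
dm/m = −Q_out dt/(V₀ + 0.17000 t); integrating gives ln(m/m₀) = −(Q_out/(Q_in−Q_out)) ln(V/V₀).
m = m₀ (V₀/V)^(Q_out/(Q_in−Q_out)) = 42.4 × (8.22/25.900)^(1.7176) = 5.9053 mol.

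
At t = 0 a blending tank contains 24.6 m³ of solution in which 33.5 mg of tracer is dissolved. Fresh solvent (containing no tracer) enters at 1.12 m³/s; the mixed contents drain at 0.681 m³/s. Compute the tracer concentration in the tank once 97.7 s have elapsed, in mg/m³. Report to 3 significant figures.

0.104 mg/m³

Total volume: dV/dt = Q_in − Q_out = 0.43900 m³/s, so V(t) = 24.6 + 0.43900 t and V(97.7) = 67.490 m³.
Species balance (pure solvent in): dm/dt = −Q_out · m/V(t).
dm/m = −Q_out dt/(V₀ + 0.43900 t); integrating gives ln(m/m₀) = −(Q_out/(Q_in−Q_out)) ln(V/V₀).
m = m₀ (V₀/V)^(Q_out/(Q_in−Q_out)) = 33.5 × (24.6/67.490)^(1.5513) = 7.0004 mg.
C = m/V = 7.0004/67.490 = 0.10372 mg/m³.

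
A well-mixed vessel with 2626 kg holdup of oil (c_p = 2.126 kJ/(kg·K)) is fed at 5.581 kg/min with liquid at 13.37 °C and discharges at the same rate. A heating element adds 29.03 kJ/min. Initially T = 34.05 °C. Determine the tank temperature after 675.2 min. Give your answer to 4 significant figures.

20.16 °C

Energy balance: M c_p dT/dt = ṁ c_p (T_in − T) + 29.03.
Rearrange: dT/dt = (T_ss − T)/τ with τ = M/ṁ = 470.525 min and T_ss = T_in + Q̇/(ṁ c_p) = 15.8166 °C.
This is linear first-order; T(t) = T_ss + (T₀ − T_ss) e^(−t/τ).
T(675.2) = 15.8166 + (18.2334)·e^(−675.2/470.525) = 15.8166 + (18.2334)·0.238117 = 20.1583 °C.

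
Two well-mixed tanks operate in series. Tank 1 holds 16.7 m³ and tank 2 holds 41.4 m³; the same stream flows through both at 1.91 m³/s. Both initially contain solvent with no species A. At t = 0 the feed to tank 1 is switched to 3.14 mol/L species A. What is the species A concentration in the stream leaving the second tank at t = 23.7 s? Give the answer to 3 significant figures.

Species balance on tank i: dCᵢ/dt = (Cᵢ₋₁ − Cᵢ)/τᵢ with τᵢ = Vᵢ/Q.
τ₁ = 16.7/1.91 = 8.7435 s; τ₂ = 41.4/1.91 = 21.675 s.
Tank 1: C₁ = C_in(1 − e^(−t/τ₁)). Tank 2 (τ₁ ≠ τ₂): C₂ = C_in[1 − (τ₁ e^(−t/τ₁) − τ₂ e^(−t/τ₂))/(τ₁ − τ₂)].
At t = 23.7: e^(−t/τ₁) = 0.066497, e^(−t/τ₂) = 0.33507.
C₂ = 3.14·[1 − (8.7435·0.066497 − 21.675·0.33507)/(-12.932)] = 3.14·0.48334 = 1.5177 mol/L.

1.52 mol/L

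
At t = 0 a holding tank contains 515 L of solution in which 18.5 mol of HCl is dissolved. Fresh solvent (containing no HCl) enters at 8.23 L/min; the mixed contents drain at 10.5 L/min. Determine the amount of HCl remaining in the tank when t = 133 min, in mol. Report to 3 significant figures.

0.312 mol

Let m(t) be the amount of HCl. Volume: V(t) = V₀ + (Q_in − Q_out) t = 515 − 2.2700 t; V(133) = 213.09 L.
Species balance (pure solvent in): dm/dt = −Q_out · m/V(t).
Separate: dm/m = −Q_out dt/V(t) ⇒ ln(m/m₀) = −(Q_out/(Q_in−Q_out)) ln(V/V₀).
m = m₀ (V₀/V)^(Q_out/(Q_in−Q_out)) = 18.5 × (515/213.09)^(-4.6256) = 0.31222 mol.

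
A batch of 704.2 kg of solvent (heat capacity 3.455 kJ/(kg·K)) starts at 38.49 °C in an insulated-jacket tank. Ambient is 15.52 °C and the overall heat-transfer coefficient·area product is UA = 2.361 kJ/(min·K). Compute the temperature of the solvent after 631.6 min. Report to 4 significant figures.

27.96 °C

Lumped-capacitance energy balance: M c_p dT/dt = UA(T_amb − T).
dT/dt = (T_ss − T)/τ with T_ss = T_amb = 15.5200 °C, τ = M c_p/UA = 704.2·3.455/2.361 = 1030.50 min.
Integrating: T(t) = T_ss + (T₀ − T_ss) e^(−t/τ).
T(631.6) = 15.5200 + (22.9700)·0.541774 = 27.9646 °C.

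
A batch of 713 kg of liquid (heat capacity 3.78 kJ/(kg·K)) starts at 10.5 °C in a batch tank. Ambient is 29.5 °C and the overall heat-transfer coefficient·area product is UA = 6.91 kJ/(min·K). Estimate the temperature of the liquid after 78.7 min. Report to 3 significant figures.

Lumped-capacitance energy balance: M c_p dT/dt = UA(T_amb − T).
dT/dt = (T_ss − T)/τ with T_ss = T_amb = 29.500 °C, τ = M c_p/UA = 713·3.78/6.91 = 390.03 min.
Integrating: T(t) = T_ss + (T₀ − T_ss) e^(−t/τ).
T(78.7) = 29.500 + (-19.000)·0.81728 = 13.972 °C.

14.0 °C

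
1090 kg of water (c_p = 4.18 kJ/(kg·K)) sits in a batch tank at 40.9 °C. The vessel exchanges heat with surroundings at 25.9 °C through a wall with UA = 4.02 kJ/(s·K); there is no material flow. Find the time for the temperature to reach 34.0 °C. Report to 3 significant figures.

698 s

First-law balance (no shaft work): M c_p dT/dt = −UA(T − T_amb).
τ = M c_p/UA = 1133.4 s; T_ss = T_amb = 25.900 °C.
T(t) = T_ss + (T₀ − T_ss)e^(−t/τ); set T = 34.0:
t = −τ ln[(T − T_ss)/(T₀ − T_ss)] = −1133.4 · ln(0.54000) = 698.37 s.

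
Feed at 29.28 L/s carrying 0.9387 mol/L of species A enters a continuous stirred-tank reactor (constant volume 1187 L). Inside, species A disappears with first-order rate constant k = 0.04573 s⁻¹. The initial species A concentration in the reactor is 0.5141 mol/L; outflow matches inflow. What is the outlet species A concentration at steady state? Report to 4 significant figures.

Species balance: V dC/dt = Q C_in − Q C − k V C.
Steady state (dC/dt = 0): C_ss = Q C_in/(Q + kV) = C_in/(1 + kV/Q).
C_ss = 29.28·0.9387/(29.28 + 0.04573·1187) = 27.4851/83.5615 = 0.328921 mol/L.

0.3289 mol/L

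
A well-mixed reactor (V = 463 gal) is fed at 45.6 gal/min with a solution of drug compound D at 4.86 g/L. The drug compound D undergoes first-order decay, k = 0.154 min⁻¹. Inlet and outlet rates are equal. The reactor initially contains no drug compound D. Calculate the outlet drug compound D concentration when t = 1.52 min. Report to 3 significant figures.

0.604 g/L

Accumulation = in − out − consumed: V dC/dt = Q C_in − Q C − k V C.
dC/dt = (Q/V) C_in − (Q/V + k) C; effective rate a = Q/V + k = 0.098488 + 0.154 = 0.25249 min⁻¹.
C_ss = Q C_in/(Q + kV) = 1.8957 g/L; C(t) = C_ss + (C₀ − C_ss) e^(−a t).
C(1.52) = 1.8957 + (-1.8957)·e^(−0.25249·1.52) = 1.8957 + (-1.8957)·0.68128 = 0.60421 g/L.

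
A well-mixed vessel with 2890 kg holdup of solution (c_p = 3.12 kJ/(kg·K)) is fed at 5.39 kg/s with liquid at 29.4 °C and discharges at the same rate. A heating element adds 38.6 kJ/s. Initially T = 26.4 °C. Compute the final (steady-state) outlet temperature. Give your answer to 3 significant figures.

Heat balance on the well-mixed liquid: M c_p dT/dt = ṁ c_p (T_in − T) + 38.6.
At steady state dT/dt = 0 ⇒ T_ss = T_in + Q̇/(ṁ c_p) = 29.4 + 38.6/(5.39·3.12) = 31.695 °C.

31.7 °C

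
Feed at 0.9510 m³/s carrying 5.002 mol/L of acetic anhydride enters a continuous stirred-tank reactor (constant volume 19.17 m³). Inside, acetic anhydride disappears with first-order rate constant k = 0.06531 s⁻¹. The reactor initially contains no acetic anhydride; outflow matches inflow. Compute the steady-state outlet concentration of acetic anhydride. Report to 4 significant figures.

2.159 mol/L

V dC/dt = Q(C_in − C) − k V C.
At steady state: 0 = Q C_in − (Q + kV) C_ss, so C_ss = Q C_in/(Q + kV).
C_ss = 0.9510·5.002/(0.9510 + 0.06531·19.17) = 4.75690/2.20299 = 2.15929 mol/L.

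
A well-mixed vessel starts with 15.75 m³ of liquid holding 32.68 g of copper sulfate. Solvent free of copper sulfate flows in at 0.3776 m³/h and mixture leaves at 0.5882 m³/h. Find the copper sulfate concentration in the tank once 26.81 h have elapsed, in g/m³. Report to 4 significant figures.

0.9361 g/m³

Let m(t) be the amount of copper sulfate. Volume: V(t) = V₀ + (Q_in − Q_out) t = 15.75 − 0.210600 t; V(26.81) = 10.1038 m³.
No copper sulfate enters, so dm/dt = −Q_out · (m/V).
dm/m = −Q_out dt/(V₀ − 0.210600 t); integrating gives ln(m/m₀) = −(Q_out/(Q_in−Q_out)) ln(V/V₀).
m = m₀ (V₀/V)^(Q_out/(Q_in−Q_out)) = 32.68 × (15.75/10.1038)^(-2.79297) = 9.45824 g.
C = m/V = 9.45824/10.1038 = 0.936106 g/m³.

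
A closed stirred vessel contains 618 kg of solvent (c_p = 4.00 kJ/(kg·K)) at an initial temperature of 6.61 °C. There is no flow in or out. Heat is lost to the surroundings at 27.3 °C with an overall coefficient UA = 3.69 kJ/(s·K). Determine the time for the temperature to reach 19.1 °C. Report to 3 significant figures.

620 s

Unsteady energy balance on the tank contents: M c_p dT/dt = −UA(T − T_amb).
τ = M c_p/UA = 669.92 s; T_ss = T_amb = 27.300 °C.
T(t) = T_ss + (T₀ − T_ss)e^(−t/τ); set T = 19.1:
t = −τ ln[(T − T_ss)/(T₀ − T_ss)] = −669.92 · ln(0.39633) = 620.02 s.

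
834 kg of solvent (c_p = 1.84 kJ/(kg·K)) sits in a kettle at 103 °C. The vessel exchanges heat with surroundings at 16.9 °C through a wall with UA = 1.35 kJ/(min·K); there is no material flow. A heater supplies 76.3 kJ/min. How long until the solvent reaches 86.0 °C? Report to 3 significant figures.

Lumped-capacitance energy balance: M c_p dT/dt = UA(T_amb − T) + Q̇.
τ = M c_p/UA = 1136.7 min; T_ss = T_amb + Q̇/UA = 16.9 + 76.3/1.35 = 73.419 °C.
T(t) = T_ss + (T₀ − T_ss)e^(−t/τ); set T = 86.0:
t = −τ ln[(T − T_ss)/(T₀ − T_ss)] = −1136.7 · ln(0.42532) = 971.80 min.

972 min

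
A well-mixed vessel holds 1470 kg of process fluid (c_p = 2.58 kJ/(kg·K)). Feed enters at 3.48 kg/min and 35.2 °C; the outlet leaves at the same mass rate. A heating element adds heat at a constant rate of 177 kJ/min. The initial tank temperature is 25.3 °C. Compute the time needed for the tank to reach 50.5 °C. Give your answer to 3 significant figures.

804 min

Heat balance on the well-mixed liquid: M c_p dT/dt = ṁ c_p (T_in − T) + 177.
τ = M/ṁ = 422.41 min; T_ss = T_in + Q̇/(ṁ c_p) = 54.914 °C.
T(t) = T_ss + (T₀ − T_ss) e^(−t/τ). Set T = 50.5:
e^(−t/τ) = (50.5 − 54.914)/(25.3 − 54.914) = 0.14905
t = −422.41 · ln(0.14905) = 804.05 min.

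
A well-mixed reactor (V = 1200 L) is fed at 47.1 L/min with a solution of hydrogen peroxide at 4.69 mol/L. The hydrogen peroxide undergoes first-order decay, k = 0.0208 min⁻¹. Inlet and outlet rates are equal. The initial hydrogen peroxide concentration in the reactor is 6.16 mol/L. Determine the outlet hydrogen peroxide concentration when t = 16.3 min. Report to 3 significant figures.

Species balance: V dC/dt = Q C_in − Q C − k V C.
This is linear with rate a = Q/V + k = 0.060050 min⁻¹.
C_ss = Q C_in/(Q + kV) = 3.0655 mol/L; C(t) = C_ss + (C₀ − C_ss) e^(−a t).
C(16.3) = 3.0655 + (3.0945)·e^(−0.060050·16.3) = 3.0655 + (3.0945)·0.37576 = 4.2283 mol/L.

4.23 mol/L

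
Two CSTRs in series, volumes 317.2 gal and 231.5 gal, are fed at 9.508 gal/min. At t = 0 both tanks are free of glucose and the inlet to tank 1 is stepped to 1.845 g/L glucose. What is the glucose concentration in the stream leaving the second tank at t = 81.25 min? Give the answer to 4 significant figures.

1.424 g/L

Time constants: τᵢ = Vᵢ/Q for each well-mixed tank.
τ₁ = 317.2/9.508 = 33.3614 min; τ₂ = 231.5/9.508 = 24.3479 min.
Tank 1: C₁ = C_in(1 − e^(−t/τ₁)). Tank 2 (τ₁ ≠ τ₂): C₂ = C_in[1 − (τ₁ e^(−t/τ₁) − τ₂ e^(−t/τ₂))/(τ₁ − τ₂)].
At t = 81.25: e^(−t/τ₁) = 0.0875583, e^(−t/τ₂) = 0.0355420.
C₂ = 1.845·[1 − (33.3614·0.0875583 − 24.3479·0.0355420)/(9.01346)] = 1.845·0.771931 = 1.42421 g/L.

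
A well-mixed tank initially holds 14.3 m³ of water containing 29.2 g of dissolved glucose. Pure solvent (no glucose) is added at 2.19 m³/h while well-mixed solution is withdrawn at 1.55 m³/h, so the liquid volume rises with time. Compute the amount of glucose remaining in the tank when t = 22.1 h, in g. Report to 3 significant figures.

Let m(t) be the amount of glucose. Volume: V(t) = V₀ + (Q_in − Q_out) t = 14.3 + 0.64000 t; V(22.1) = 28.444 m³.
No glucose enters, so dm/dt = −Q_out · (m/V).
dm/m = −Q_out dt/(V₀ + 0.64000 t); integrating gives ln(m/m₀) = −(Q_out/(Q_in−Q_out)) ln(V/V₀).
m = m₀ (V₀/V)^(Q_out/(Q_in−Q_out)) = 29.2 × (14.3/28.444)^(2.4219) = 5.5218 g.

5.52 g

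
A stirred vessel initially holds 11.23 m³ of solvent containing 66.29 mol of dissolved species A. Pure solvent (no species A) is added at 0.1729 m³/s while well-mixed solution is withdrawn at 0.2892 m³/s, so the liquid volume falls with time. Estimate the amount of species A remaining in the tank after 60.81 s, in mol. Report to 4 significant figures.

5.603 mol

Let m(t) be the amount of species A. Volume: V(t) = V₀ + (Q_in − Q_out) t = 11.23 − 0.116300 t; V(60.81) = 4.15780 m³.
No species A enters, so dm/dt = −Q_out · (m/V).
Separate: dm/m = −Q_out dt/V(t) ⇒ ln(m/m₀) = −(Q_out/(Q_in−Q_out)) ln(V/V₀).
m = m₀ (V₀/V)^(Q_out/(Q_in−Q_out)) = 66.29 × (11.23/4.15780)^(-2.48667) = 5.60284 mol.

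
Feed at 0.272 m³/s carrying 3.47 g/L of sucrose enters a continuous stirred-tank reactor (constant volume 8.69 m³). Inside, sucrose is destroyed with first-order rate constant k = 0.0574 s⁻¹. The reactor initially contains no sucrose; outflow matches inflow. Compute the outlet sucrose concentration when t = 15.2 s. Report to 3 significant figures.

0.906 g/L

Species balance: V dC/dt = Q C_in − Q C − k V C.
dC/dt = (Q/V) C_in − (Q/V + k) C; effective rate a = Q/V + k = 0.031300 + 0.0574 = 0.088700 s⁻¹.
C_ss = Q C_in/(Q + kV) = 1.2245 g/L; C(t) = C_ss + (C₀ − C_ss) e^(−a t).
C(15.2) = 1.2245 + (-1.2245)·e^(−0.088700·15.2) = 1.2245 + (-1.2245)·0.25970 = 0.90649 g/L.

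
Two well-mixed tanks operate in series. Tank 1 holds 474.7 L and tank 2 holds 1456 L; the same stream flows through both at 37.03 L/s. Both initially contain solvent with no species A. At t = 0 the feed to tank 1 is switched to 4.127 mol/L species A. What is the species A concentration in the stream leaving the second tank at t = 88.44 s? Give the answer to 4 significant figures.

3.483 mol/L

Time constants: τᵢ = Vᵢ/Q for each well-mixed tank.
τ₁ = 474.7/37.03 = 12.8193 s; τ₂ = 1456/37.03 = 39.3195 s.
Tank 1: C₁ = C_in(1 − e^(−t/τ₁)). Tank 2 (τ₁ ≠ τ₂): C₂ = C_in[1 − (τ₁ e^(−t/τ₁) − τ₂ e^(−t/τ₂))/(τ₁ − τ₂)].
At t = 88.44: e^(−t/τ₁) = 0.00100884, e^(−t/τ₂) = 0.105476.
C₂ = 4.127·[1 − (12.8193·0.00100884 − 39.3195·0.105476)/(-26.5001)] = 4.127·0.843988 = 3.48314 mol/L.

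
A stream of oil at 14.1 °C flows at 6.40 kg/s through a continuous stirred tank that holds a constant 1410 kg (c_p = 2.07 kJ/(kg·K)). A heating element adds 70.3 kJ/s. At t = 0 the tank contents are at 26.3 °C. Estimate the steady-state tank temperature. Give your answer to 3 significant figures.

M c_p dT/dt = ṁ c_p (T_in − T) + Q̇.
At steady state dT/dt = 0 ⇒ T_ss = T_in + Q̇/(ṁ c_p) = 14.1 + 70.3/(6.40·2.07) = 19.406 °C.

19.4 °C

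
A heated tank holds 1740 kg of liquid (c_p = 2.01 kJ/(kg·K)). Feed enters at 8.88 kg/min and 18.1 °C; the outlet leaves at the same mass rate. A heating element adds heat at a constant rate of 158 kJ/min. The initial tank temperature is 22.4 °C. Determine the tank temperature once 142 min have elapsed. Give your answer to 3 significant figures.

M c_p dT/dt = ṁ c_p (T_in − T) + Q̇.
τ = M/ṁ = 195.95 min; T_ss = T_in + Q̇/(ṁ c_p) = 18.1 + 158/(8.88·2.01) = 26.952 °C.
Solution: T(t) = T_ss + (T₀ − T_ss) e^(−t/τ).
T(142) = 26.952 + (-4.5521)·e^(−142/195.95) = 26.952 + (-4.5521)·0.48447 = 24.747 °C.

24.7 °C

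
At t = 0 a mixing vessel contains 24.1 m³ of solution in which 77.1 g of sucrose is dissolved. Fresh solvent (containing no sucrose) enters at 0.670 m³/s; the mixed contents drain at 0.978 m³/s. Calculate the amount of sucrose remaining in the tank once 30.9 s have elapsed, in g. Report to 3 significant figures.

Let m(t) be the amount of sucrose. Volume: V(t) = V₀ + (Q_in − Q_out) t = 24.1 − 0.30800 t; V(30.9) = 14.583 m³.
Solute balance: dm/dt = 0 − Q_out C = −Q_out m/V(t).
Separate: dm/m = −Q_out dt/V(t) ⇒ ln(m/m₀) = −(Q_out/(Q_in−Q_out)) ln(V/V₀).
m = m₀ (V₀/V)^(Q_out/(Q_in−Q_out)) = 77.1 × (24.1/14.583)^(-3.1753) = 15.641 g.

15.6 g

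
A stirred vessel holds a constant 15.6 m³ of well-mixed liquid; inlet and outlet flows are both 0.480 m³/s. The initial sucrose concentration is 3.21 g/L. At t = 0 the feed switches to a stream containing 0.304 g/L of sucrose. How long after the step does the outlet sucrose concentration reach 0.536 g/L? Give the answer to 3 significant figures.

82.2 s

Species balance: V dC/dt = Q(C_in − C) ⇒ τ = V/Q = 32.500 s.
C(t) = C_in + (C₀ − C_in) e^(−t/τ). Set C = 0.536 and solve for t:
e^(−t/τ) = (C − C_in)/(C₀ − C_in) = (0.536 − 0.304)/(3.21 − 0.304) = 0.079835
t = −τ ln(…) = 32.500 × 2.5278 = 82.153 s.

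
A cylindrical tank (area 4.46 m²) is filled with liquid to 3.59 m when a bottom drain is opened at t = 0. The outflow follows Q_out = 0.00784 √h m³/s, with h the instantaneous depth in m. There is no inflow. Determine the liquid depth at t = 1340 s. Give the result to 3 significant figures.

With no inflow, A dh/dt = −0.00784 √h.
Separate and integrate: 2(√h − √h₀) = −(0.00784/A) t.
√h = √3.59 − 0.00784·1340/(2·4.46) = 1.8947 − 1.1778 = 0.71697.
h = 0.71697² = 0.51405 m.

0.514 m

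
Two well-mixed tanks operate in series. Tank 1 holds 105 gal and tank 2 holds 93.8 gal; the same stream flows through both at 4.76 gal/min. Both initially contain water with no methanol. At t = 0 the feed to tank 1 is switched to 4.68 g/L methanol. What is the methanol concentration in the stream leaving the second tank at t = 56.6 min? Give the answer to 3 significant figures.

3.53 g/L

Time constants: τᵢ = Vᵢ/Q for each well-mixed tank.
τ₁ = 105/4.76 = 22.059 min; τ₂ = 93.8/4.76 = 19.706 min.
Tank 1: C₁ = C_in(1 − e^(−t/τ₁)). Tank 2 (τ₁ ≠ τ₂): C₂ = C_in[1 − (τ₁ e^(−t/τ₁) − τ₂ e^(−t/τ₂))/(τ₁ − τ₂)].
At t = 56.6: e^(−t/τ₁) = 0.076853, e^(−t/τ₂) = 0.056572.
C₂ = 4.68·[1 − (22.059·0.076853 − 19.706·0.056572)/(2.3529)] = 4.68·0.75330 = 3.5254 g/L.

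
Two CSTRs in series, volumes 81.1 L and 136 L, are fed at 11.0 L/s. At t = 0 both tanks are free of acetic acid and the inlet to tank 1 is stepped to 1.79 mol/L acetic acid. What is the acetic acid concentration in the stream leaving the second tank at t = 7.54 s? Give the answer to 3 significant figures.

0.331 mol/L

Each tank obeys Vᵢ dCᵢ/dt = Q(Cᵢ₋₁ − Cᵢ), so τᵢ = Vᵢ/Q.
τ₁ = 81.1/11.0 = 7.3727 s; τ₂ = 136/11.0 = 12.364 s.
Tank 1: C₁ = C_in(1 − e^(−t/τ₁)). Tank 2 (τ₁ ≠ τ₂): C₂ = C_in[1 − (τ₁ e^(−t/τ₁) − τ₂ e^(−t/τ₂))/(τ₁ − τ₂)].
At t = 7.54: e^(−t/τ₁) = 0.35963, e^(−t/τ₂) = 0.54343.
C₂ = 1.79·[1 − (7.3727·0.35963 − 12.364·0.54343)/(-4.9909)] = 1.79·0.18505 = 0.33124 mol/L.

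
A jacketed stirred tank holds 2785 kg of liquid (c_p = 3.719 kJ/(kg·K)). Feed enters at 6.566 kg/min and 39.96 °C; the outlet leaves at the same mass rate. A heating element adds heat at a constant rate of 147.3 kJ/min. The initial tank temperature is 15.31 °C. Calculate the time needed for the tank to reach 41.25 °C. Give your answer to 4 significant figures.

792.0 min

Heat balance on the well-mixed liquid: M c_p dT/dt = ṁ c_p (T_in − T) + 147.3.
τ = M/ṁ = 424.155 min; T_ss = T_in + Q̇/(ṁ c_p) = 45.9922 °C.
T(t) = T_ss + (T₀ − T_ss) e^(−t/τ). Set T = 41.25:
e^(−t/τ) = (41.25 − 45.9922)/(15.31 − 45.9922) = 0.154559
t = −424.155 · ln(0.154559) = 791.974 min.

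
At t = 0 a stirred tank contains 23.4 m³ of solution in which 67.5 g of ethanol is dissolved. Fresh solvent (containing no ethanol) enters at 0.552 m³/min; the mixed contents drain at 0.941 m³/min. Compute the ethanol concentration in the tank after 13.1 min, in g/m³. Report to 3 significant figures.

Let m(t) be the amount of ethanol. Volume: V(t) = V₀ + (Q_in − Q_out) t = 23.4 − 0.38900 t; V(13.1) = 18.304 m³.
Species balance (pure solvent in): dm/dt = −Q_out · m/V(t).
dm/m = −Q_out dt/(V₀ − 0.38900 t); integrating gives ln(m/m₀) = −(Q_out/(Q_in−Q_out)) ln(V/V₀).
m = m₀ (V₀/V)^(Q_out/(Q_in−Q_out)) = 67.5 × (23.4/18.304)^(-2.4190) = 37.263 g.
C = m/V = 37.263/18.304 = 2.0357 g/m³.

2.04 g/m³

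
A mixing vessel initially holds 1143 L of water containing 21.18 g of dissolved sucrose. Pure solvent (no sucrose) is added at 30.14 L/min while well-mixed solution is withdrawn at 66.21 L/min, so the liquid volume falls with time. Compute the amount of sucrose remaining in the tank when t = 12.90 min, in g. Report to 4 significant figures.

8.114 g

Total volume: dV/dt = Q_in − Q_out = -36.0700 L/min, so V(t) = 1143 − 36.0700 t and V(12.90) = 677.697 L.
Solute balance: dm/dt = 0 − Q_out C = −Q_out m/V(t).
dm/m = −Q_out dt/(V₀ − 36.0700 t); integrating gives ln(m/m₀) = −(Q_out/(Q_in−Q_out)) ln(V/V₀).
m = m₀ (V₀/V)^(Q_out/(Q_in−Q_out)) = 21.18 × (1143/677.697)^(-1.83560) = 8.11383 g.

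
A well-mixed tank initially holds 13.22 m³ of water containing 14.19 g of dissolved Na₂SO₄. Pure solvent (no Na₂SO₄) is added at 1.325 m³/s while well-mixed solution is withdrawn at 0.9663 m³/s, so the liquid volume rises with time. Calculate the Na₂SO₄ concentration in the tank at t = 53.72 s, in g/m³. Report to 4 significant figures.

0.03875 g/m³

Let m(t) be the amount of Na₂SO₄. Volume: V(t) = V₀ + (Q_in − Q_out) t = 13.22 + 0.358700 t; V(53.72) = 32.4894 m³.
No Na₂SO₄ enters, so dm/dt = −Q_out · (m/V).
Separate: dm/m = −Q_out dt/V(t) ⇒ ln(m/m₀) = −(Q_out/(Q_in−Q_out)) ln(V/V₀).
m = m₀ (V₀/V)^(Q_out/(Q_in−Q_out)) = 14.19 × (13.22/32.4894)^(2.69389) = 1.25890 g.
C = m/V = 1.25890/32.4894 = 0.0387480 g/m³.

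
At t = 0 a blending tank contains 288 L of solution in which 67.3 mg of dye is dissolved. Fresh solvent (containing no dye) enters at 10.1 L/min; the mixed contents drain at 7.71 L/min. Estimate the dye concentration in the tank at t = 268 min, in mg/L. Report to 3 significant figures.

Let m(t) be the amount of dye. Volume: V(t) = V₀ + (Q_in − Q_out) t = 288 + 2.3900 t; V(268) = 928.52 L.
Solute balance: dm/dt = 0 − Q_out C = −Q_out m/V(t).
dm/m = −Q_out dt/(V₀ + 2.3900 t); integrating gives ln(m/m₀) = −(Q_out/(Q_in−Q_out)) ln(V/V₀).
m = m₀ (V₀/V)^(Q_out/(Q_in−Q_out)) = 67.3 × (288/928.52)^(3.2259) = 1.5415 mg.
C = m/V = 1.5415/928.52 = 0.0016602 mg/L.

0.00166 mg/L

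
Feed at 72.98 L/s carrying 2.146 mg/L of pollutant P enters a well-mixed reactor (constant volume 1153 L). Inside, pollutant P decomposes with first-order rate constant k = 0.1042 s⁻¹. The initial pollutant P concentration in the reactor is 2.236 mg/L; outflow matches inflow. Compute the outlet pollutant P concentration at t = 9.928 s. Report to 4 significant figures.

Species balance: V dC/dt = Q C_in − Q C − k V C.
dC/dt = (Q/V) C_in − (Q/V + k) C; effective rate a = Q/V + k = 0.0632958 + 0.1042 = 0.167496 s⁻¹.
C_ss = Q C_in/(Q + kV) = 0.810962 mg/L; C(t) = C_ss + (C₀ − C_ss) e^(−a t).
C(9.928) = 0.810962 + (1.42504)·e^(−0.167496·9.928) = 0.810962 + (1.42504)·0.189589 = 1.08113 mg/L.

1.081 mg/L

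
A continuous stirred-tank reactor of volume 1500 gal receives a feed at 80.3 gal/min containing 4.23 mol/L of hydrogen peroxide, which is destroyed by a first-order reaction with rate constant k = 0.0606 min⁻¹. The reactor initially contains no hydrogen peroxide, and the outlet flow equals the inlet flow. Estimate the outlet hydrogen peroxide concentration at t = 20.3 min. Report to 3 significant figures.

Accumulation = in − out − consumed: V dC/dt = Q C_in − Q C − k V C.
This is linear with rate a = Q/V + k = 0.11413 min⁻¹.
C_ss = Q C_in/(Q + kV) = 1.9840 mol/L; C(t) = C_ss + (C₀ − C_ss) e^(−a t).
C(20.3) = 1.9840 + (-1.9840)·e^(−0.11413·20.3) = 1.9840 + (-1.9840)·0.098578 = 1.7885 mol/L.

1.79 mol/L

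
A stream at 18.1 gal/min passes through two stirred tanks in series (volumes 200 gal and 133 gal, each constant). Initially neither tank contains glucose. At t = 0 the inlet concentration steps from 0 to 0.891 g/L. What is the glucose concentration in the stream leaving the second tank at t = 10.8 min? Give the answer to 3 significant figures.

0.297 g/L

Each tank obeys Vᵢ dCᵢ/dt = Q(Cᵢ₋₁ − Cᵢ), so τᵢ = Vᵢ/Q.
τ₁ = 200/18.1 = 11.050 min; τ₂ = 133/18.1 = 7.3481 min.
Solving the cascade with C₁(0)=C₂(0)=0 gives C₂(t) = C_in[1 − (τ₁ e^(−t/τ₁) − τ₂ e^(−t/τ₂))/(τ₁ − τ₂)].
At t = 10.8: e^(−t/τ₁) = 0.37629, e^(−t/τ₂) = 0.22998.
C₂ = 0.891·[1 − (11.050·0.37629 − 7.3481·0.22998)/(3.7017)] = 0.891·0.33327 = 0.29695 g/L.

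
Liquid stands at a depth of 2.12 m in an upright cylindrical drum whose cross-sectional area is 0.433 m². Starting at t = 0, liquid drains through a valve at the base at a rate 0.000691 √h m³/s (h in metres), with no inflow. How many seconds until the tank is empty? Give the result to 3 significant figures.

1820 s

A dh/dt = −Q_out = −0.000691 √h.
This is separable: 2 d(√h)/dt = −0.000691/A, so √h = √h₀ − (0.000691/(2A)) t.
Tank is empty when √h = 0: t_empty = 2A√h₀/0.000691.
t_empty = 2·0.433·√2.12/0.000691 = 0.86600·1.4560/0.000691 = 1824.8 s.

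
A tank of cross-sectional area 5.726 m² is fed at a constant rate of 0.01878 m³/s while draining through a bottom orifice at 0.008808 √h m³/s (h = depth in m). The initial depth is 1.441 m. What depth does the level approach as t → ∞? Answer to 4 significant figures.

4.546 m

Level balance: A dh/dt = 0.01878 − 0.008808 √h. Setting dh/dt = 0:
Q_in = 0.008808 √h_ss ⇒ √h_ss = 0.01878/0.008808 = 2.13215.
h_ss = 2.13215² = 4.54607 m. (Since h₀ = 1.441 m < h_ss, the level will rise toward this value.)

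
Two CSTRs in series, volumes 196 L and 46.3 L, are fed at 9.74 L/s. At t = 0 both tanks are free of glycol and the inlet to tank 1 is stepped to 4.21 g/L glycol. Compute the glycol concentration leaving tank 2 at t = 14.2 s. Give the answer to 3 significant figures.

1.55 g/L

Time constants: τᵢ = Vᵢ/Q for each well-mixed tank.
τ₁ = 196/9.74 = 20.123 s; τ₂ = 46.3/9.74 = 4.7536 s.
Solving the cascade with C₁(0)=C₂(0)=0 gives C₂(t) = C_in[1 − (τ₁ e^(−t/τ₁) − τ₂ e^(−t/τ₂))/(τ₁ − τ₂)].
At t = 14.2: e^(−t/τ₁) = 0.49379, e^(−t/τ₂) = 0.050428.
C₂ = 4.21·[1 − (20.123·0.49379 − 4.7536·0.050428)/(15.370)] = 4.21·0.36909 = 1.5539 g/L.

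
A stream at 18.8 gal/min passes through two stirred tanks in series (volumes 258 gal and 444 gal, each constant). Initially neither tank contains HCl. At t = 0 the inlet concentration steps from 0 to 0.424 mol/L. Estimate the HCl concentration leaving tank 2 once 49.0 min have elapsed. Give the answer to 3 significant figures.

0.313 mol/L

Species balance on tank i: dCᵢ/dt = (Cᵢ₋₁ − Cᵢ)/τᵢ with τᵢ = Vᵢ/Q.
τ₁ = 258/18.8 = 13.723 min; τ₂ = 444/18.8 = 23.617 min.
Tank 1: C₁ = C_in(1 − e^(−t/τ₁)). Tank 2 (τ₁ ≠ τ₂): C₂ = C_in[1 − (τ₁ e^(−t/τ₁) − τ₂ e^(−t/τ₂))/(τ₁ − τ₂)].
At t = 49.0: e^(−t/τ₁) = 0.028141, e^(−t/τ₂) = 0.12558.
C₂ = 0.424·[1 − (13.723·0.028141 − 23.617·0.12558)/(-9.8936)] = 0.424·0.73925 = 0.31344 mol/L.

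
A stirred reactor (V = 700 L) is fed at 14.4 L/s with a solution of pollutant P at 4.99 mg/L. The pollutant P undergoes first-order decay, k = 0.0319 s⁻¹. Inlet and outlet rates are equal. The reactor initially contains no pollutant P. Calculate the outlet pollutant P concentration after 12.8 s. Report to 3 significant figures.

0.957 mg/L

Species balance: V dC/dt = Q C_in − Q C − k V C.
dC/dt = (Q/V) C_in − (Q/V + k) C; effective rate a = Q/V + k = 0.020571 + 0.0319 = 0.052471 s⁻¹.
C_ss = Q C_in/(Q + kV) = 1.9563 mg/L; C(t) = C_ss + (C₀ − C_ss) e^(−a t).
C(12.8) = 1.9563 + (-1.9563)·e^(−0.052471·12.8) = 1.9563 + (-1.9563)·0.51087 = 0.95689 mg/L.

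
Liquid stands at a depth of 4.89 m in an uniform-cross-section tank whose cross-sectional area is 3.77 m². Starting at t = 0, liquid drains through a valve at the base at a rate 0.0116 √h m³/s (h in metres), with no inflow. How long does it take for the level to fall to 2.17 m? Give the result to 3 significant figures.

Unsteady balance on liquid volume: A dh/dt = −0.0116 √h.
Separate and integrate: 2(√h − √h₀) = −(0.0116/A) t.
t = 2A(√h₀ − √h)/0.0116 = 2·3.77·(√4.89 − √2.17)/0.0116
  = 7.5400 × (2.2113 − 1.4731) / 0.0116 = 479.86 s.

480 s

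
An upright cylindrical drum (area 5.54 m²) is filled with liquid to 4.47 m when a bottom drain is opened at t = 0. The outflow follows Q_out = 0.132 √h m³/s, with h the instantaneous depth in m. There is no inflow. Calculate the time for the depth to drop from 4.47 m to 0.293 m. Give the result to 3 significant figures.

132 s

Volume balance on the tank: A dh/dt = −0.132 √h.
∫ h^(−1/2) dh = −(0.132/A) ∫ dt, giving 2√h = 2√h₀ − (0.132/A) t.
t = 2A(√h₀ − √h)/0.132 = 2·5.54·(√4.47 − √0.293)/0.132
  = 11.080 × (2.1142 − 0.54129) / 0.132 = 132.03 s.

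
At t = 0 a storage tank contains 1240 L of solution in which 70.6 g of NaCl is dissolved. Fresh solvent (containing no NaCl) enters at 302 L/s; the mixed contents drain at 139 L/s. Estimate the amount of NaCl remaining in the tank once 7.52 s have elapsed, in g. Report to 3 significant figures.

39.3 g

Total volume: dV/dt = Q_in − Q_out = 163.00 L/s, so V(t) = 1240 + 163.00 t and V(7.52) = 2465.8 L.
No NaCl enters, so dm/dt = −Q_out · (m/V).
Separate: dm/m = −Q_out dt/V(t) ⇒ ln(m/m₀) = −(Q_out/(Q_in−Q_out)) ln(V/V₀).
m = m₀ (V₀/V)^(Q_out/(Q_in−Q_out)) = 70.6 × (1240/2465.8)^(0.85276) = 39.285 g.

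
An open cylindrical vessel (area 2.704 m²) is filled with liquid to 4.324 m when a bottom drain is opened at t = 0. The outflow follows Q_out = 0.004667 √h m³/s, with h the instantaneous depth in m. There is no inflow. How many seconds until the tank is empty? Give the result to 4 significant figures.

A dh/dt = −Q_out = −0.004667 √h.
∫ h^(−1/2) dh = −(0.004667/A) ∫ dt, giving 2√h = 2√h₀ − (0.004667/A) t.
Set h = 0: 2√h₀ = (0.004667/A) t_empty ⇒ t_empty = 2A√h₀/0.004667.
t_empty = 2·2.704·√4.324/0.004667 = 5.40800·2.07942/0.004667 = 2409.58 s.

2410 s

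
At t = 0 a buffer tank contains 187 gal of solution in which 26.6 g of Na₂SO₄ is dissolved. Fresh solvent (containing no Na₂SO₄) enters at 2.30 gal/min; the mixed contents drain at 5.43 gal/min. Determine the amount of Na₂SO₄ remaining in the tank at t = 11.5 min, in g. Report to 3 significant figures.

Total volume: dV/dt = Q_in − Q_out = -3.1300 gal/min, so V(t) = 187 − 3.1300 t and V(11.5) = 151.00 gal.
Species balance (pure solvent in): dm/dt = −Q_out · m/V(t).
Separate: dm/m = −Q_out dt/V(t) ⇒ ln(m/m₀) = −(Q_out/(Q_in−Q_out)) ln(V/V₀).
m = m₀ (V₀/V)^(Q_out/(Q_in−Q_out)) = 26.6 × (187/151.00)^(-1.7348) = 18.357 g.

18.4 g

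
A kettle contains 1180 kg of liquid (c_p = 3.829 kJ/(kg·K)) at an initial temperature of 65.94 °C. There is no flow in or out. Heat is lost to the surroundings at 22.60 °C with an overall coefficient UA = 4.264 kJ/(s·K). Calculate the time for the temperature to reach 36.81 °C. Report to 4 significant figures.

1182 s

Unsteady energy balance on the tank contents: M c_p dT/dt = −UA(T − T_amb).
τ = M c_p/UA = 1059.62 s; T_ss = T_amb = 22.6000 °C.
T(t) = T_ss + (T₀ − T_ss)e^(−t/τ); set T = 36.81:
t = −τ ln[(T − T_ss)/(T₀ − T_ss)] = −1059.62 · ln(0.327873) = 1181.61 s.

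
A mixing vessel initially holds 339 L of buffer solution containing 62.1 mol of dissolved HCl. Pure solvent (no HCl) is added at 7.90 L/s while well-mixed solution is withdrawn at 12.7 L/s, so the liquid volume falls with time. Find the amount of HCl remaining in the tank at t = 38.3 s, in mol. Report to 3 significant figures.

Let m(t) be the amount of HCl. Volume: V(t) = V₀ + (Q_in − Q_out) t = 339 − 4.8000 t; V(38.3) = 155.16 L.
Species balance (pure solvent in): dm/dt = −Q_out · m/V(t).
dm/m = −Q_out dt/(V₀ − 4.8000 t); integrating gives ln(m/m₀) = −(Q_out/(Q_in−Q_out)) ln(V/V₀).
m = m₀ (V₀/V)^(Q_out/(Q_in−Q_out)) = 62.1 × (339/155.16)^(-2.6458) = 7.8531 mol.

7.85 mol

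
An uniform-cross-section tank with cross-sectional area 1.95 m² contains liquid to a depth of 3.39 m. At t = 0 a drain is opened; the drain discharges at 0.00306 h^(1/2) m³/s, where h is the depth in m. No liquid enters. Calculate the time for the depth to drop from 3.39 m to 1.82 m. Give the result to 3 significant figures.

627 s

With no inflow, A dh/dt = −0.00306 √h.
This is separable: 2 d(√h)/dt = −0.00306/A, so √h = √h₀ − (0.00306/(2A)) t.
t = 2A(√h₀ − √h)/0.00306 = 2·1.95·(√3.39 − √1.82)/0.00306
  = 3.9000 × (1.8412 − 1.3491) / 0.00306 = 627.21 s.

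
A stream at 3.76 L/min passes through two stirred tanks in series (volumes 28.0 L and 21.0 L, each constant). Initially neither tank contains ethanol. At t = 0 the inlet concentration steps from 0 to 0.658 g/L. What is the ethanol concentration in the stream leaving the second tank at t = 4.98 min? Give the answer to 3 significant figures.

Time constants: τᵢ = Vᵢ/Q for each well-mixed tank.
τ₁ = 28.0/3.76 = 7.4468 min; τ₂ = 21.0/3.76 = 5.5851 min.
Tank 1: C₁ = C_in(1 − e^(−t/τ₁)). Tank 2 (τ₁ ≠ τ₂): C₂ = C_in[1 − (τ₁ e^(−t/τ₁) − τ₂ e^(−t/τ₂))/(τ₁ − τ₂)].
At t = 4.98: e^(−t/τ₁) = 0.51235, e^(−t/τ₂) = 0.40998.
C₂ = 0.658·[1 − (7.4468·0.51235 − 5.5851·0.40998)/(1.8617)] = 0.658·0.18052 = 0.11878 g/L.

0.119 g/L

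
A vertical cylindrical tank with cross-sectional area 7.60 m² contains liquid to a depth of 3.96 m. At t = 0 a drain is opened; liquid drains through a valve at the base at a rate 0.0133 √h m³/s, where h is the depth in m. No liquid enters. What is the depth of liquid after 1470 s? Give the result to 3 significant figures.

0.495 m

With no inflow, A dh/dt = −0.0133 √h.
Separate and integrate: 2(√h − √h₀) = −(0.0133/A) t.
√h = √3.96 − 0.0133·1470/(2·7.60) = 1.9900 − 1.2862 = 0.70372.
h = 0.70372² = 0.49523 m.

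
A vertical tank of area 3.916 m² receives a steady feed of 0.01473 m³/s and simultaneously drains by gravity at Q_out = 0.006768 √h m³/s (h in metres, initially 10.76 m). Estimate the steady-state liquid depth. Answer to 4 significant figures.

A dh/dt = Q_in − 0.006768 √h. Steady state requires inflow = outflow:
Q_in = 0.006768 √h_ss ⇒ √h_ss = 0.01473/0.006768 = 2.17642.
h_ss = 2.17642² = 4.73680 m. (Since h₀ = 10.76 m > h_ss, the level will fall toward this value.)

4.737 m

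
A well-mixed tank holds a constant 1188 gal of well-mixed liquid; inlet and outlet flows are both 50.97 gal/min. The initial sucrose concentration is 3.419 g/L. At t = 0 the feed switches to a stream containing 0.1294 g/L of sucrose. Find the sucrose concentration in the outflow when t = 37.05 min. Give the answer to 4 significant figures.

Mass balance on the solute (V constant): V dC/dt = Q(C_in − C).
Time constant τ = V/Q = 1188/50.97 = 23.3078 min.
Solution: C(t) = C_in + (C₀ − C_in) e^(−t/τ).
C(37.05) = 0.1294 + (3.419 − 0.1294)·e^(−37.05/23.3078) = 0.1294 + (3.28960)·0.204008 = 0.800506 g/L.

0.8005 g/L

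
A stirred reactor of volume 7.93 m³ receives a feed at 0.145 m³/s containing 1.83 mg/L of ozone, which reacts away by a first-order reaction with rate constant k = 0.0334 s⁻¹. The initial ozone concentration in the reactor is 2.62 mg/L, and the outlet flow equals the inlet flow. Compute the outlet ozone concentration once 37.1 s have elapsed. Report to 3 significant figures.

Accumulation = in − out − consumed: V dC/dt = Q C_in − Q C − k V C.
This is linear with rate a = Q/V + k = 0.051685 s⁻¹.
C_ss = Q C_in/(Q + kV) = 0.64741 mg/L; C(t) = C_ss + (C₀ − C_ss) e^(−a t).
C(37.1) = 0.64741 + (1.9726)·e^(−0.051685·37.1) = 0.64741 + (1.9726)·0.14697 = 0.93733 mg/L.

0.937 mg/L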